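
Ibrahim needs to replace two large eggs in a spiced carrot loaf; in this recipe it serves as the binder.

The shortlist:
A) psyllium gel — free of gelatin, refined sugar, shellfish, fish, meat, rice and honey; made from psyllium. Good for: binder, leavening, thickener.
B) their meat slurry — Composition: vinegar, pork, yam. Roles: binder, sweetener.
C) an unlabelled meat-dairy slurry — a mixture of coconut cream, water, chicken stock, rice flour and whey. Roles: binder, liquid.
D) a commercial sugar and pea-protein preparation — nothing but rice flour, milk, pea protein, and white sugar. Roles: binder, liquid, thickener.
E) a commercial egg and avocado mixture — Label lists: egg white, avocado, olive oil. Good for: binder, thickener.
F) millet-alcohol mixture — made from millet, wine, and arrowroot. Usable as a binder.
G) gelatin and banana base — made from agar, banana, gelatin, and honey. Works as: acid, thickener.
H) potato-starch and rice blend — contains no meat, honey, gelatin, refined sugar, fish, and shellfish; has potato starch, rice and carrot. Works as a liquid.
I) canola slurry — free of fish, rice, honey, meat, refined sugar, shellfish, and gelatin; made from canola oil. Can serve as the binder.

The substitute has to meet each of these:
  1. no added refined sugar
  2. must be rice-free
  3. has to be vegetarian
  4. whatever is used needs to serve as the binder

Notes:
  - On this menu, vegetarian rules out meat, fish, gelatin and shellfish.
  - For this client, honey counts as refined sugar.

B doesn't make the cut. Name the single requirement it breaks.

usable as a binder: satisfied
vegetarian: has pork — fails
rice-free: satisfied
no-added-sugar: satisfied

vegetarian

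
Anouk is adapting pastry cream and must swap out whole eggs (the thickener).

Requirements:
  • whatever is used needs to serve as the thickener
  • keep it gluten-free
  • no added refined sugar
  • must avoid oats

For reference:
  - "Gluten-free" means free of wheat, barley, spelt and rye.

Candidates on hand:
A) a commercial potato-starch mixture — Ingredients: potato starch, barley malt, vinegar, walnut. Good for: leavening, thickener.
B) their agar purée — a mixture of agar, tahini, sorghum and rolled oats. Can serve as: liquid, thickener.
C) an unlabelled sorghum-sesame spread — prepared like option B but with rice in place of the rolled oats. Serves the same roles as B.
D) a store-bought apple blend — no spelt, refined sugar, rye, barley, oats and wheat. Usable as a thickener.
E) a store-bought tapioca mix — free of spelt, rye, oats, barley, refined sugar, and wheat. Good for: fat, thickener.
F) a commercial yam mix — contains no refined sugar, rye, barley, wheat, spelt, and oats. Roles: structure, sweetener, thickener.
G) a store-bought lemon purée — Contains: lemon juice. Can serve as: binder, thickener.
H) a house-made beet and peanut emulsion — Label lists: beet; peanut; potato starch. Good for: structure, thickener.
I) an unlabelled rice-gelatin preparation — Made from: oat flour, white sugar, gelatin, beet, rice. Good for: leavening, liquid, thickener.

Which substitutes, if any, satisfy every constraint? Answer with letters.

A: has barley malt, so not gluten-free — reject
B: has rolled oats, so not oat-free — reject
C: all constraints satisfied — keep
D: works as a thickener, no oats, gluten-free — valid
E: works as a thickener, no refined sugar, gluten-free — OK
F: gluten-free, no refined sugar — keep
G: only lemon juice; none excluded — valid
H: all constraints satisfied — OK
I: has oat flour, so not oat-free; has white sugar, so not no-added-sugar — no

C, D, E, F, G, H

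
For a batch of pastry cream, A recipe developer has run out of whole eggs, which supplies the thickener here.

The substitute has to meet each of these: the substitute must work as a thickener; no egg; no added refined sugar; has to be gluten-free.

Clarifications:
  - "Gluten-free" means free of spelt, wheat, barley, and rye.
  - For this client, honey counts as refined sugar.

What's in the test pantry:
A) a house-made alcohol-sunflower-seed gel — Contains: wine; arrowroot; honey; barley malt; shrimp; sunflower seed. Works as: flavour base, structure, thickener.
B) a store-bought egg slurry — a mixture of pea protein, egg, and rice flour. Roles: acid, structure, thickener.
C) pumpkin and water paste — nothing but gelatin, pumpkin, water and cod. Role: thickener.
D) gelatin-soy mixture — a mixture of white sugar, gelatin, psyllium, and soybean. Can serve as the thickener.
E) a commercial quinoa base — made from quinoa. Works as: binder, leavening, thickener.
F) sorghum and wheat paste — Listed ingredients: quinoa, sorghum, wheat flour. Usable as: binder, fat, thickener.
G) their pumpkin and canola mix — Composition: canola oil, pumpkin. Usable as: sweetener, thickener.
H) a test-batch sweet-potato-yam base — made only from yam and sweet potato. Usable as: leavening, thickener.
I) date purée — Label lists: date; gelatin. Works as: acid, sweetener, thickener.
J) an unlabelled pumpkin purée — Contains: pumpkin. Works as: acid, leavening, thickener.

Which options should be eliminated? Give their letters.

A, B, D, F

A: has barley malt, so not gluten-free; has honey, so not no-added-sugar — no
B: has egg, so not egg-free — out
C: every rule checks out — valid
D: has white sugar, so not no-added-sugar — out
E: only quinoa; none excluded — valid
F: has wheat flour, so not gluten-free — no
G: every rule checks out — OK
H: only sweet potato and yam; none excluded — OK
I: all constraints satisfied — keep
J: all constraints satisfied — OK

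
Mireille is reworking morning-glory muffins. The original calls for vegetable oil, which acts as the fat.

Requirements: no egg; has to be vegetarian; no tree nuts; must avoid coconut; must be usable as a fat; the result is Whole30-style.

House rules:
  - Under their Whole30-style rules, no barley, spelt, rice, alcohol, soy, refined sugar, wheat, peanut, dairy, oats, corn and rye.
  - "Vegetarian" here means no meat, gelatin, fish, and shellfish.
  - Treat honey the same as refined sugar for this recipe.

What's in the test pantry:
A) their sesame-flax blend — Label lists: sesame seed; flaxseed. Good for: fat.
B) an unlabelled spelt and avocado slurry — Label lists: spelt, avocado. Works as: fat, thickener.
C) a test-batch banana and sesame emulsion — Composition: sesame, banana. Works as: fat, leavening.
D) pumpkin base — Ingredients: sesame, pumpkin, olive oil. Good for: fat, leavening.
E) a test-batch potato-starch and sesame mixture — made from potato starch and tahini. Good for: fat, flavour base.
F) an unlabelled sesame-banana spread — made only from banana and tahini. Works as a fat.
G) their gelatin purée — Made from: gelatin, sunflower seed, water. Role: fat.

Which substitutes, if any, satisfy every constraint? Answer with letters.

A: nothing on the exclusion list — valid
B: has spelt, so not Whole30-style — reject
C: works as a fat, vegetarian, no coconut — keep
D: no coconut, Whole30-style — keep
E: works as a fat, vegetarian, no egg — valid
F: only tahini and banana; none excluded — valid
G: has gelatin, so not vegetarian — no

A, C, D, E, F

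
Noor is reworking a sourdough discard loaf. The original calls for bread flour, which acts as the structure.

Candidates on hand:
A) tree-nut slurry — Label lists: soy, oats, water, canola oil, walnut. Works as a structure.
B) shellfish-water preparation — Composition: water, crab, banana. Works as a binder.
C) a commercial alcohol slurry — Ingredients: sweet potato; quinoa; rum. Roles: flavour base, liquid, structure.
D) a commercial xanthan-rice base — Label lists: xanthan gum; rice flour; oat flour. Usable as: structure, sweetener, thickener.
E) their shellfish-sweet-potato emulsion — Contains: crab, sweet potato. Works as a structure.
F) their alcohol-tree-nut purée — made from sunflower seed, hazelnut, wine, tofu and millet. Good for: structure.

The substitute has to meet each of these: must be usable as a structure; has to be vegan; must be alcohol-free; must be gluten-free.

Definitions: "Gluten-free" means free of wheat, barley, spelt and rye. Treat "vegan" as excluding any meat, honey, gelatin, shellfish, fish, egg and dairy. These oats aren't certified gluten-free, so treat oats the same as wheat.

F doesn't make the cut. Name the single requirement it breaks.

alcohol-free

usable as a structure: satisfied
gluten-free: satisfied
vegan: satisfied
alcohol-free: has wine — fails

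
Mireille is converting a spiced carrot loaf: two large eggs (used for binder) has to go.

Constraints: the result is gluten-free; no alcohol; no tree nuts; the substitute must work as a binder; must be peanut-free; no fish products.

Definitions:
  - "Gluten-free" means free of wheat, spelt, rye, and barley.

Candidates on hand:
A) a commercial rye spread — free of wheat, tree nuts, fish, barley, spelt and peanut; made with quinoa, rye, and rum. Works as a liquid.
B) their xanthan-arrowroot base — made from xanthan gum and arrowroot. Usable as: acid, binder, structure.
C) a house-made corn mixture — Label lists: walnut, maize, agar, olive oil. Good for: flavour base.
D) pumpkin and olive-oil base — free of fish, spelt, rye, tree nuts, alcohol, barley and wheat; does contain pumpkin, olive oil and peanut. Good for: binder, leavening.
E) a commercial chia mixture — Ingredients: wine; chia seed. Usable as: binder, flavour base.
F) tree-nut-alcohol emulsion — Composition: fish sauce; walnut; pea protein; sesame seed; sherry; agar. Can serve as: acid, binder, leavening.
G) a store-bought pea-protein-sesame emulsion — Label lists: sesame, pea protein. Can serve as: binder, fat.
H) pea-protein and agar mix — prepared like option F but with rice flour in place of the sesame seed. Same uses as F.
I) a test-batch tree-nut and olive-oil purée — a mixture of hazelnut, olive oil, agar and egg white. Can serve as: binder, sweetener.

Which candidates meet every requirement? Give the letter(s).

B, G

A: not usable as a binder; has rye, so not gluten-free (and 1 more) — no
B: works as a binder, gluten-free, no tree nuts — keep
C: not usable as a binder; has walnut, so not tree-nut-free — reject
D: has peanut, so not peanut-free — reject
E: has wine, so not alcohol-free — reject
F: has walnut, so not tree-nut-free; has sherry, so not alcohol-free (and 1 more) — out
G: works as a binder, no peanut, no alcohol — keep
H: has walnut, so not tree-nut-free; has sherry, so not alcohol-free (and 1 more) — out
I: has hazelnut, so not tree-nut-free — reject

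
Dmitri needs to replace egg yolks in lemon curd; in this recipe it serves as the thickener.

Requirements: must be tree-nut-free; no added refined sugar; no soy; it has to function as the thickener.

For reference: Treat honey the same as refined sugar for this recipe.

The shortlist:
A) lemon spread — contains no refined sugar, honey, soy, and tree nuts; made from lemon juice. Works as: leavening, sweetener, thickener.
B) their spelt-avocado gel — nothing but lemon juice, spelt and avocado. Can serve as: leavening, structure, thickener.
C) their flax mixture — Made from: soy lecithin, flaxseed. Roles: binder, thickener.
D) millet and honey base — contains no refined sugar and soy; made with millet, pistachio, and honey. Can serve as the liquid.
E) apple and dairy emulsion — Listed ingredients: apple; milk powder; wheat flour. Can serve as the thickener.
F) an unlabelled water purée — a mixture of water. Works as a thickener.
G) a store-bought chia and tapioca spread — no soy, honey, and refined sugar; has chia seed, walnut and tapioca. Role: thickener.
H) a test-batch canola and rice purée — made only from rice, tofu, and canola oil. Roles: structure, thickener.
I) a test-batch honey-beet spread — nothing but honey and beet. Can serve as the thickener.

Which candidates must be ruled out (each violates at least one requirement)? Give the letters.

C, D, G, H, I

A: works as a thickener, no tree nuts, no soy — OK
B: no-added-sugar, no tree nuts — OK
C: has soy lecithin, so not soy-free — no
D: not usable as a thickener; has honey, so not no-added-sugar (and 1 more) — out
E: every rule checks out — valid
F: only water; none excluded — valid
G: has walnut, so not tree-nut-free — reject
H: has tofu, so not soy-free — reject
I: has honey, so not no-added-sugar — reject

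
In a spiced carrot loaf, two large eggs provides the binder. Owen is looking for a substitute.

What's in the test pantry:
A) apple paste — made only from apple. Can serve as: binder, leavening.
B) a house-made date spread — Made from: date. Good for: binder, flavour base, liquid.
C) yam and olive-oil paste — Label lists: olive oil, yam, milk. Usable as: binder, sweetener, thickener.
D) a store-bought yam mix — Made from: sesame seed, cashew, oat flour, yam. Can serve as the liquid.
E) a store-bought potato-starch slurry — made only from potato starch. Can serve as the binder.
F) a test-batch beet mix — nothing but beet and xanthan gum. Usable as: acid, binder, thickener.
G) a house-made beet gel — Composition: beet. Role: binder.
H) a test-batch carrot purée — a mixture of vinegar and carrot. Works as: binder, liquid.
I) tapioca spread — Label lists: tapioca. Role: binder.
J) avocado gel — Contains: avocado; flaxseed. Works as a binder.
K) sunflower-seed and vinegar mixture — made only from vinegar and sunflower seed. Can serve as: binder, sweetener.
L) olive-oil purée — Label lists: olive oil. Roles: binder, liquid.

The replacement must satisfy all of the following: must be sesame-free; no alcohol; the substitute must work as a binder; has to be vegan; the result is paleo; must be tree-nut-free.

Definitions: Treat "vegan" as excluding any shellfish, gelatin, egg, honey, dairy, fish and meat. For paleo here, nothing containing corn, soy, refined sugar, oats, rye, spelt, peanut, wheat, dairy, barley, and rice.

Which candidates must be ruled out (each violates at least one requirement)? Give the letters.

C, D

A: paleo, no alcohol — valid
B: all constraints satisfied — keep
C: has milk, so not vegan; has milk, so not paleo — reject
D: not usable as a binder; has oat flour, so not paleo (and 2 more) — reject
E: works as a binder, paleo, no tree nuts — valid
F: only xanthan gum and beet; none excluded — keep
G: works as a binder, vegan, no tree nuts — valid
H: works as a binder, no tree nuts, no sesame — valid
I: works as a binder, no alcohol, vegan — OK
J: nothing on the exclusion list — OK
K: nothing on the exclusion list — OK
L: nothing on the exclusion list — valid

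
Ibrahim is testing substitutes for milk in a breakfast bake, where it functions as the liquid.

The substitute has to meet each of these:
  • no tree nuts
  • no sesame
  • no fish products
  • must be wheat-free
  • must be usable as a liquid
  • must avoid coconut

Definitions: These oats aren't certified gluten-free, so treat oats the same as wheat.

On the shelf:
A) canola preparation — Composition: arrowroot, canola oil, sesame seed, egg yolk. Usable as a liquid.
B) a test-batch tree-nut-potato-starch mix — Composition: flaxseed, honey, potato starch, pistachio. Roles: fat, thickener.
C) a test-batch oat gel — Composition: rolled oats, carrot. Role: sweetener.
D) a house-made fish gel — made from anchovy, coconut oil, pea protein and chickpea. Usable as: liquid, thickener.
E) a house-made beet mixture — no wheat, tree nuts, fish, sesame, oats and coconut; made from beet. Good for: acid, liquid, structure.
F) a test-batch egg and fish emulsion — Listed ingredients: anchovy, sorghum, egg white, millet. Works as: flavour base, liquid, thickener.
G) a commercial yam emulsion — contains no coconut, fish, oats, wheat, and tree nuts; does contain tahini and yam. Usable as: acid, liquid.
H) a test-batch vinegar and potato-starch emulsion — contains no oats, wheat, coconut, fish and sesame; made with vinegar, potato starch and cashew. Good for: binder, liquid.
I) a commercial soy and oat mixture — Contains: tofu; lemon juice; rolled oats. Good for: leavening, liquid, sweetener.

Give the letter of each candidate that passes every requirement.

A: has sesame seed, so not sesame-free — no
B: not usable as a liquid; has pistachio, so not tree-nut-free — reject
C: not usable as a liquid; has rolled oats, so not wheat-free — no
D: has coconut oil, so not coconut-free; has anchovy, so not fish-free — out
E: no coconut, no fish — valid
F: has anchovy, so not fish-free — reject
G: has tahini, so not sesame-free — reject
H: has cashew, so not tree-nut-free — out
I: has rolled oats, so not wheat-free — reject

E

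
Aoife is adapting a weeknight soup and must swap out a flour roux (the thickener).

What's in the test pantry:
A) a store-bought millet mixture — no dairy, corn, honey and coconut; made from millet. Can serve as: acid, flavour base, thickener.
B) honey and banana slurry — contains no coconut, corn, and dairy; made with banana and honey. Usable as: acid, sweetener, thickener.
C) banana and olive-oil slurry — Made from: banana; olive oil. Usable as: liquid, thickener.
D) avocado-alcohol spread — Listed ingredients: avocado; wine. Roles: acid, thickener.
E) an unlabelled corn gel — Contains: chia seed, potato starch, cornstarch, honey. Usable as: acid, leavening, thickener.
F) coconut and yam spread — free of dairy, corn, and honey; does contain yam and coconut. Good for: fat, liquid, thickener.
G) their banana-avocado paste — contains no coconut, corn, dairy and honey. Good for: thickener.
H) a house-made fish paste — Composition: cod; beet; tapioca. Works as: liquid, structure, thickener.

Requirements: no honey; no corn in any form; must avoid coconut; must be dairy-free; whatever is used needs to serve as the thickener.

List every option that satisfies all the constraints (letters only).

A: works as a thickener, no dairy, no corn — valid
B: has honey, so not honey-free — no
C: works as a thickener, no dairy, no corn — keep
D: works as a thickener, no honey, no dairy — OK
E: has honey, so not honey-free; has cornstarch, so not corn-free — no
F: has coconut, so not coconut-free — out
G: nothing on the exclusion list — keep
H: no dairy, no coconut — keep

A, C, D, G, H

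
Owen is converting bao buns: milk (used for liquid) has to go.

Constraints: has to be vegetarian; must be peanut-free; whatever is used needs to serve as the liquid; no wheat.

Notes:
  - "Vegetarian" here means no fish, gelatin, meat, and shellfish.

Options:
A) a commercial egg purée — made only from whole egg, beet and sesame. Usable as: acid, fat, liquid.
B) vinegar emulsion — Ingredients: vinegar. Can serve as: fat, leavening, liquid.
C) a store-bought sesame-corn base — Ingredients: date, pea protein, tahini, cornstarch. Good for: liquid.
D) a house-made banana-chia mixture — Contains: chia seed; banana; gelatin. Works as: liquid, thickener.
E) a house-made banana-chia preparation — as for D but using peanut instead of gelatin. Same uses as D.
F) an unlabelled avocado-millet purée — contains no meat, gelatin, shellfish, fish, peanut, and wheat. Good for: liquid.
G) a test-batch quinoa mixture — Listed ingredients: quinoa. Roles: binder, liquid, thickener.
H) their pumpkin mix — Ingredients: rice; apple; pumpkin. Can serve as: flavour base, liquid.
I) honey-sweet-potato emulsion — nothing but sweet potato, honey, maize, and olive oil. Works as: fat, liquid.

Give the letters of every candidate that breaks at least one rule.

A: no peanut, vegetarian — valid
B: no wheat, no peanut — OK
C: nothing on the exclusion list — OK
D: has gelatin, so not vegetarian — reject
E: has peanut, so not peanut-free — out
F: works as a liquid, no peanut, no wheat — OK
G: all constraints satisfied — OK
H: only rice, apple, and pumpkin; none excluded — keep
I: no wheat, vegetarian — OK

D, E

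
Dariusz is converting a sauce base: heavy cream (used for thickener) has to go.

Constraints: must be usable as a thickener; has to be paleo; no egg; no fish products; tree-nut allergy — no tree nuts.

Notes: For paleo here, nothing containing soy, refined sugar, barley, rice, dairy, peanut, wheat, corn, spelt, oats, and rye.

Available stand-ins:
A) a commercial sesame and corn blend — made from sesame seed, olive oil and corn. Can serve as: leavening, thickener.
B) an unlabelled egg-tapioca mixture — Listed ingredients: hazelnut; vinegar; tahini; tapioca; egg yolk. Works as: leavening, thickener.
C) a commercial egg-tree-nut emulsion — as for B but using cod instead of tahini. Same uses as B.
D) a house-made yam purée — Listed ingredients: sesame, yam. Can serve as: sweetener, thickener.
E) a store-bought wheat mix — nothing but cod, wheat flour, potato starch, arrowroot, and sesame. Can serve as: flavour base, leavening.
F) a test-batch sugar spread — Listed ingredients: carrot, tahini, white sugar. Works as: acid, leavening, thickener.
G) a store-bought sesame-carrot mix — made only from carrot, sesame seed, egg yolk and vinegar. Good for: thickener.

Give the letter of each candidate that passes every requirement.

D

A: has corn, so not paleo — reject
B: has egg yolk, so not egg-free; has hazelnut, so not tree-nut-free — reject
C: has egg yolk, so not egg-free; has hazelnut, so not tree-nut-free (and 1 more) — no
D: only sesame and yam; none excluded — OK
E: not usable as a thickener; has wheat flour, so not paleo (and 1 more) — out
F: has white sugar, so not paleo — out
G: has egg yolk, so not egg-free — reject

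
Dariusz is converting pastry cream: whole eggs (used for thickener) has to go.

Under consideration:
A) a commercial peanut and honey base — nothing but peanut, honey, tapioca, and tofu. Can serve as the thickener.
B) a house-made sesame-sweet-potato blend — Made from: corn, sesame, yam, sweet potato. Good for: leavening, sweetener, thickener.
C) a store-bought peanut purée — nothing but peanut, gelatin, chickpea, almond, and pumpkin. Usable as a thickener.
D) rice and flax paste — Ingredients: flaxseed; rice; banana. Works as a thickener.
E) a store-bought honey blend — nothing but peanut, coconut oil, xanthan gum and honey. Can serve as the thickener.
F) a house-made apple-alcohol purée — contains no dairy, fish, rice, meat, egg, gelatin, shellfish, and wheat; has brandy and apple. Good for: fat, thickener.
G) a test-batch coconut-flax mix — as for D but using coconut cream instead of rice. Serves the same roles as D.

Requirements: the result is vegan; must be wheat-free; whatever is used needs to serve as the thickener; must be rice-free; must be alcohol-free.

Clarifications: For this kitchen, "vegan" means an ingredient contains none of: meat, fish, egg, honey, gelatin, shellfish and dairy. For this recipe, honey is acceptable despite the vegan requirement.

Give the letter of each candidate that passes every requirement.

A, B, E, G

A: honey is permitted under the vegan carve-out; nothing else excluded — valid
B: every rule checks out — OK
C: has gelatin, so not vegan — no
D: has rice, so not rice-free — reject
E: honey is permitted under the vegan carve-out; nothing else excluded — OK
F: has brandy, so not alcohol-free — out
G: works as a thickener, no wheat, no alcohol — valid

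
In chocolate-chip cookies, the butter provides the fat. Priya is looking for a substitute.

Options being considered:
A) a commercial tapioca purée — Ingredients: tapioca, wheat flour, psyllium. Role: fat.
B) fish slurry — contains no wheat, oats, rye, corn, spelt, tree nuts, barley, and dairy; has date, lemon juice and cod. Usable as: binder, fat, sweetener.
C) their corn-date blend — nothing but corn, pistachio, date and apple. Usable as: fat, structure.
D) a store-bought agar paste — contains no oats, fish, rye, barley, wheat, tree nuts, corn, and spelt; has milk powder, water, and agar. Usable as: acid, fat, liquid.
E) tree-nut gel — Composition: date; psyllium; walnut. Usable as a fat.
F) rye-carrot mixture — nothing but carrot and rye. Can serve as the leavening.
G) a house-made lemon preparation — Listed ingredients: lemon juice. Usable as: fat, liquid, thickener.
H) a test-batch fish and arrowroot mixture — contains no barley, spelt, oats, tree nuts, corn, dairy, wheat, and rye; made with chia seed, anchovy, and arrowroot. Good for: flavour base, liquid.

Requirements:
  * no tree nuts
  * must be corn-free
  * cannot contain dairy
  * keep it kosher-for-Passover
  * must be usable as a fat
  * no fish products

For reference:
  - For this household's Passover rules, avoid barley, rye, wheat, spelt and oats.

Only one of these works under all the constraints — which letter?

A: has wheat flour, so not kosher-for-Passover — out
B: has cod, so not fish-free — no
C: has corn, so not corn-free; has pistachio, so not tree-nut-free — reject
D: has milk powder, so not dairy-free — no
E: has walnut, so not tree-nut-free — reject
F: not usable as a fat; has rye, so not kosher-for-Passover — no
G: only lemon juice; none excluded — valid
H: not usable as a fat; has anchovy, so not fish-free — no

G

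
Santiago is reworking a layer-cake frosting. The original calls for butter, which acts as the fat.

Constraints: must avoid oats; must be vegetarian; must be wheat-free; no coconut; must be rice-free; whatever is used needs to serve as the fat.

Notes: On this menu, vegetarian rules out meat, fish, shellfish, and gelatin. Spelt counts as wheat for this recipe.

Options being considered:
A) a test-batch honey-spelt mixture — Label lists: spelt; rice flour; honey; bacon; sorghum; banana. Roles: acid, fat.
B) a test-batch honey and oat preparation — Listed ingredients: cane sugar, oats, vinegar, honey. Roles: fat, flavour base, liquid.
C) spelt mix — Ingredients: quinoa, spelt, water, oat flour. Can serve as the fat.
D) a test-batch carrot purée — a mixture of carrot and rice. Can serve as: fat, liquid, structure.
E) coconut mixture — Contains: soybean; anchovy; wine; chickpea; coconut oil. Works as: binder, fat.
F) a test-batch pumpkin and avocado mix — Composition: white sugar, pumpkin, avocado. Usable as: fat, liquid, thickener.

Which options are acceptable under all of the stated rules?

F

A: has bacon, so not vegetarian; has spelt, so not wheat-free (and 1 more) — reject
B: has oats, so not oat-free — out
C: has oat flour, so not oat-free; has spelt, so not wheat-free — out
D: has rice, so not rice-free — reject
E: has anchovy, so not vegetarian; has coconut oil, so not coconut-free — no
F: every rule checks out — OK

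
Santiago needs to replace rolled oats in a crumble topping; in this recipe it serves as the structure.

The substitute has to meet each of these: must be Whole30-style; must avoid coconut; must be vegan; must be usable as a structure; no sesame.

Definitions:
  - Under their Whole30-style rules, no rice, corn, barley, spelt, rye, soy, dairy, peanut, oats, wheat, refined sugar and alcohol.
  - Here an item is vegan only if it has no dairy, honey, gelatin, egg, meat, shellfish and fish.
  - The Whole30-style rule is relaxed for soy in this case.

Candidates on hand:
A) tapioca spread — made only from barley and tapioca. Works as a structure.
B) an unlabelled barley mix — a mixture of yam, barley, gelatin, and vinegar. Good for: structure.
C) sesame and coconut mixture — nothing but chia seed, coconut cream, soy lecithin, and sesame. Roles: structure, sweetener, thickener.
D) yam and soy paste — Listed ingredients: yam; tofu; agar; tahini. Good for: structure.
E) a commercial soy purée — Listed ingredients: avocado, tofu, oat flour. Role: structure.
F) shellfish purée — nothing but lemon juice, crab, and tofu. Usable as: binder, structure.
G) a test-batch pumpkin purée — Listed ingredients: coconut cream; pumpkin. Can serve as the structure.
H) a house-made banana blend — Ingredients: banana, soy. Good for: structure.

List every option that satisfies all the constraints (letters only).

A: has barley, so not Whole30-style — out
B: has barley, so not Whole30-style; has gelatin, so not vegan — out
C: has coconut cream, so not coconut-free; has sesame, so not sesame-free — no
D: has tahini, so not sesame-free — reject
E: has oat flour, so not Whole30-style — out
F: has crab, so not vegan — no
G: has coconut cream, so not coconut-free — reject
H: soy is permitted under the Whole30-style carve-out; nothing else excluded — keep

H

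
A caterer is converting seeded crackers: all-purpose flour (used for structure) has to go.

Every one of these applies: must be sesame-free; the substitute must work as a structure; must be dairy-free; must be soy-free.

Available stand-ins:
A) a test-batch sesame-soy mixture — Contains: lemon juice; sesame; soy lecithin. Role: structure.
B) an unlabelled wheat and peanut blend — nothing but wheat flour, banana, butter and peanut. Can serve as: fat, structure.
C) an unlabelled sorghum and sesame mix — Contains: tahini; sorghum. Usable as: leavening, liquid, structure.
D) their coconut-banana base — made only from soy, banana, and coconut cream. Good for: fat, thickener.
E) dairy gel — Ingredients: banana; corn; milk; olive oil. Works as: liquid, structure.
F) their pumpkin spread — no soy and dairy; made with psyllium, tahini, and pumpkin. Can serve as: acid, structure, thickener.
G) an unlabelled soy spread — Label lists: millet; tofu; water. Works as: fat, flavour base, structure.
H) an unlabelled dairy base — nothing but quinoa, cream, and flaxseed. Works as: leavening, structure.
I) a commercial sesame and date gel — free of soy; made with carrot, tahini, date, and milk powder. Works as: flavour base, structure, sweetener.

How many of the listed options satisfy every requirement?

0

A: has soy lecithin, so not soy-free; has sesame, so not sesame-free — reject
B: has butter, so not dairy-free — out
C: has tahini, so not sesame-free — out
D: not usable as a structure; has soy, so not soy-free — no
E: has milk, so not dairy-free — no
F: has tahini, so not sesame-free — out
G: has tofu, so not soy-free — reject
H: has cream, so not dairy-free — no
I: has milk powder, so not dairy-free; has tahini, so not sesame-free — no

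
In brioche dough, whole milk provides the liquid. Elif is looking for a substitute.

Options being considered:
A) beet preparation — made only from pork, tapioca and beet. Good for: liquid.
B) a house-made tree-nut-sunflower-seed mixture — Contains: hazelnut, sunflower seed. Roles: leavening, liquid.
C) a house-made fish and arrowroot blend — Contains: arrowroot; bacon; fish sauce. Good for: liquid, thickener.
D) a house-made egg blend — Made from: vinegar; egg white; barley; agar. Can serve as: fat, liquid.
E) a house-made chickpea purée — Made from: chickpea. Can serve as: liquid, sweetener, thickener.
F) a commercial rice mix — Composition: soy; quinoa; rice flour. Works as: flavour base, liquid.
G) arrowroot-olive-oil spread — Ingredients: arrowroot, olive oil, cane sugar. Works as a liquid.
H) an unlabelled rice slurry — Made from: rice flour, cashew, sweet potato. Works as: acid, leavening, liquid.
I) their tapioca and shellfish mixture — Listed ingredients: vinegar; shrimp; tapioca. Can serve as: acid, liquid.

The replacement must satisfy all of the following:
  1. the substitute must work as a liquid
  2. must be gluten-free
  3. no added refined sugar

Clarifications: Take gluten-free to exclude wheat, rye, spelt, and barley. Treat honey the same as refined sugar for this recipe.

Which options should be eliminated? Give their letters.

D, G

A: works as a liquid, no-added-sugar, gluten-free — OK
B: no-added-sugar, gluten-free — keep
C: works as a liquid, no-added-sugar, gluten-free — OK
D: has barley, so not gluten-free — reject
E: works as a liquid, no-added-sugar, gluten-free — OK
F: every rule checks out — keep
G: has cane sugar, so not no-added-sugar — reject
H: gluten-free, no-added-sugar — OK
I: works as a liquid, gluten-free, no-added-sugar — OK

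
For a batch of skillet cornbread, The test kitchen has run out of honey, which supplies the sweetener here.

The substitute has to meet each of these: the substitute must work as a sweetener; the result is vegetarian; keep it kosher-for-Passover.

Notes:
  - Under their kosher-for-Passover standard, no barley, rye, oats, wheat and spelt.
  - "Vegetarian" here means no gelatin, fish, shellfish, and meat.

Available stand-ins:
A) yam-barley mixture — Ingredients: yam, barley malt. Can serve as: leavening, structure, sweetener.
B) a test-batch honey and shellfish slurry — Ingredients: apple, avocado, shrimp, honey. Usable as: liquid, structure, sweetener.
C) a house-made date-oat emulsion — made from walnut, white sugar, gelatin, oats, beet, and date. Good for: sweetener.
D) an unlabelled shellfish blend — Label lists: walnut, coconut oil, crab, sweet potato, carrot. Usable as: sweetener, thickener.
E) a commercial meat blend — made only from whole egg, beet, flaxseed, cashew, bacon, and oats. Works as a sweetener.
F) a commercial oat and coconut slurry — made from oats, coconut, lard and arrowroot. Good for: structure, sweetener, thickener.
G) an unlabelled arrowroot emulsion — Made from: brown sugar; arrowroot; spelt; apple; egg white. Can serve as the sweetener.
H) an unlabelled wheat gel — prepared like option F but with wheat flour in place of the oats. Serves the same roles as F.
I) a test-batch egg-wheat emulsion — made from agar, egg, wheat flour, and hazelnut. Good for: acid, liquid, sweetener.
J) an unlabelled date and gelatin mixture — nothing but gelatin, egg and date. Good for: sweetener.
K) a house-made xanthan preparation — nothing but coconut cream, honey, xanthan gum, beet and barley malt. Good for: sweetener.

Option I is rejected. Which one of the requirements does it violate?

kosher-for-Passover

usable as a sweetener: satisfied
kosher-for-Passover: has wheat flour — fails
vegetarian: satisfied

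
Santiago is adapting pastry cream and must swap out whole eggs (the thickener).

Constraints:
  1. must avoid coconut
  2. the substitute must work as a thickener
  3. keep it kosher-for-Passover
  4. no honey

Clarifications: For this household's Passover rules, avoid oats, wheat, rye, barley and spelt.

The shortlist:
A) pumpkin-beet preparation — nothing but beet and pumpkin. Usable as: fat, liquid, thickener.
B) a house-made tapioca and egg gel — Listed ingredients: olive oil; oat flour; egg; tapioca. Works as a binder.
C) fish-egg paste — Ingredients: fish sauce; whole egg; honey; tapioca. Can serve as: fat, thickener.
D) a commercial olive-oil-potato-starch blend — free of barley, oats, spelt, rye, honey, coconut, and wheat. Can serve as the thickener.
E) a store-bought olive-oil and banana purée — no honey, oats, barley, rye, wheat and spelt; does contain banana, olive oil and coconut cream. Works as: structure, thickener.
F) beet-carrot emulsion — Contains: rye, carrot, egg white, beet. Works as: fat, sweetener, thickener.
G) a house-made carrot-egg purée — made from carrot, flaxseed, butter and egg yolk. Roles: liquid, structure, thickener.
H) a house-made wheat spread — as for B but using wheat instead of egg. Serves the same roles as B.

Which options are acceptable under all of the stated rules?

A, D, G

A: only pumpkin and beet; none excluded — keep
B: not usable as a thickener; has oat flour, so not kosher-for-Passover — no
C: has honey, so not honey-free — out
D: nothing on the exclusion list — keep
E: has coconut cream, so not coconut-free — out
F: has rye, so not kosher-for-Passover — no
G: kosher-for-Passover, no coconut — OK
H: not usable as a thickener; has oat flour, so not kosher-for-Passover — no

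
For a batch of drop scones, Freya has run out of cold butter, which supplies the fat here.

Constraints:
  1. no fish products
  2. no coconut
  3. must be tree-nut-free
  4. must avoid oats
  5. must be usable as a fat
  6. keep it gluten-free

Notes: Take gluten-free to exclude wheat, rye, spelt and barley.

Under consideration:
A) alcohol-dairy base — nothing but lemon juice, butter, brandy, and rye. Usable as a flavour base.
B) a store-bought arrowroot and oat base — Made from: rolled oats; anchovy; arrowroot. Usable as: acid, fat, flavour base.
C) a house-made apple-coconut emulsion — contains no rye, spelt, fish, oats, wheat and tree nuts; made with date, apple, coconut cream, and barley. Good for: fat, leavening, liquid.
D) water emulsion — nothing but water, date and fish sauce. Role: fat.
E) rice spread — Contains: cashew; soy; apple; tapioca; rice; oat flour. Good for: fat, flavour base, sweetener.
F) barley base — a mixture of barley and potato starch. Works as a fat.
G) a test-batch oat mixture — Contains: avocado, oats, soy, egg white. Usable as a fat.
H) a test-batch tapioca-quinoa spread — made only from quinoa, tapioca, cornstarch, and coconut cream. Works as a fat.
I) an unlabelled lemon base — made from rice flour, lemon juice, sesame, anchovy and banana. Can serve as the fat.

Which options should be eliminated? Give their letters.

A, B, C, D, E, F, G, H, I

A: not usable as a fat; has rye, so not gluten-free — out
B: has rolled oats, so not oat-free; has anchovy, so not fish-free — reject
C: has barley, so not gluten-free; has coconut cream, so not coconut-free — no
D: has fish sauce, so not fish-free — out
E: has oat flour, so not oat-free; has cashew, so not tree-nut-free — reject
F: has barley, so not gluten-free — out
G: has oats, so not oat-free — out
H: has coconut cream, so not coconut-free — no
I: has anchovy, so not fish-free — out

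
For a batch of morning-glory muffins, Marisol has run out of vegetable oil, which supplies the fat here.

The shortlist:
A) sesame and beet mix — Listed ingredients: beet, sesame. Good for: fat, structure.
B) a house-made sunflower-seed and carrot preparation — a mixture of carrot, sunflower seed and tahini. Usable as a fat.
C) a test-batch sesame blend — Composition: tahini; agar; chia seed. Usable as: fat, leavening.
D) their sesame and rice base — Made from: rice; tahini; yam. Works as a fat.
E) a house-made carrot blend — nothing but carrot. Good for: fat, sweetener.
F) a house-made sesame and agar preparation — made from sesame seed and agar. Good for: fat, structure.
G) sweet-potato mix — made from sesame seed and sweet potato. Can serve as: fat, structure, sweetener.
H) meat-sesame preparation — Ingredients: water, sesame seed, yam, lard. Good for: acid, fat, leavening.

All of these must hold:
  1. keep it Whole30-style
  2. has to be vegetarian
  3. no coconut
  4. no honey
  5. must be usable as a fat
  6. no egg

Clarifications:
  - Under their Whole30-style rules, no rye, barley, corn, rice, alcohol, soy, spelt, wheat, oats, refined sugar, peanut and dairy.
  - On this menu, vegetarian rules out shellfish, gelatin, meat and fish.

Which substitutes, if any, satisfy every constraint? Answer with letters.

A, B, C, E, F, G

A: only sesame and beet; none excluded — valid
B: works as a fat, no coconut, no honey — valid
C: every rule checks out — OK
D: has rice, so not Whole30-style — out
E: works as a fat, Whole30-style, vegetarian — keep
F: only sesame seed and agar; none excluded — keep
G: no coconut, no egg — valid
H: has lard, so not vegetarian — reject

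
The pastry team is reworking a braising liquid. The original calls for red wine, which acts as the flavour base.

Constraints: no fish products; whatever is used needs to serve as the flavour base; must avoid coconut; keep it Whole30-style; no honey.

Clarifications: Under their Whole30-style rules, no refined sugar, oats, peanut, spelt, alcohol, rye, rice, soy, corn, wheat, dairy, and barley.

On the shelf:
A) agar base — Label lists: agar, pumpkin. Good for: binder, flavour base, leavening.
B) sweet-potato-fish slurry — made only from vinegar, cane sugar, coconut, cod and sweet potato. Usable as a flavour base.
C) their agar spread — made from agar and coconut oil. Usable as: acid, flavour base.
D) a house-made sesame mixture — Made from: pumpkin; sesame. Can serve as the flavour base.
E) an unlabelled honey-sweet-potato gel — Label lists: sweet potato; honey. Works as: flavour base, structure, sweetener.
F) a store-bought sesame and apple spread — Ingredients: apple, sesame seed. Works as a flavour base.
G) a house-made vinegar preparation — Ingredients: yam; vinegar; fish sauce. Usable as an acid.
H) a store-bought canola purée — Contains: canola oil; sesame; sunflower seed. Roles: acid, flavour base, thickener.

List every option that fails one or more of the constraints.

B, C, E, G

A: only agar and pumpkin; none excluded — keep
B: has cane sugar, so not Whole30-style; has coconut, so not coconut-free (and 1 more) — out
C: has coconut oil, so not coconut-free — out
D: all constraints satisfied — keep
E: has honey, so not honey-free — reject
F: only sesame seed and apple; none excluded — valid
G: not usable as a flavour base; has fish sauce, so not fish-free — reject
H: no coconut, no honey — keep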